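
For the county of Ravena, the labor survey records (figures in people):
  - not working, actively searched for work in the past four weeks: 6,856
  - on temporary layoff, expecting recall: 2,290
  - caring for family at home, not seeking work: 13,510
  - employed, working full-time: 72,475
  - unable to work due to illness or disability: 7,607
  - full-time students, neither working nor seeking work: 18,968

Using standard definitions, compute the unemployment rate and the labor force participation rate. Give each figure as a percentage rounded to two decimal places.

Employed = 72,475.
Unemployed = 6,856 + 2,290 = 9,146 (jobless and actively searching, or on temporary layoff).
Labor force = 72,475 + 9,146 = 81,621.
Not in labor force = 13,510 + 7,607 + 18,968 = 40,085 (those not working and not actively searching are outside the labor force).
Civilian working-age population = 81,621 + 40,085 = 121,706.
Unemployment rate = 9,146 / 81,621 = 11.21%.
Labor force participation rate = 81,621 / 121,706 = 67.06%.

Unemployment rate ≈ 11.21%; labor force participation rate ≈ 67.06%.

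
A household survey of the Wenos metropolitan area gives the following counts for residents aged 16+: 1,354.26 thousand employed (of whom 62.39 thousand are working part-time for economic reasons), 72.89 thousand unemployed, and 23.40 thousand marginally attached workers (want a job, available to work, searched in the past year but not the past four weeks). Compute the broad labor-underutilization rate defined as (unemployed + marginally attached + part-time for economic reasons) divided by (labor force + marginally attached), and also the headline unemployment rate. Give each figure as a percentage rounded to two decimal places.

Labor force = 1,354.26 + 72.89 = 1,427.15 thousand.
Numerator = 72.89 + 23.40 + 62.39 = 158.68 thousand.
Denominator = 1,427.15 + 23.40 = 1,450.55 thousand.
Broad rate = 158.68 / 1,450.55 = 10.94%.
Headline unemployment rate = 72.89 / 1,427.15 = 5.11%.

Broad underutilization rate ≈ 10.94%; headline unemployment rate ≈ 5.11%.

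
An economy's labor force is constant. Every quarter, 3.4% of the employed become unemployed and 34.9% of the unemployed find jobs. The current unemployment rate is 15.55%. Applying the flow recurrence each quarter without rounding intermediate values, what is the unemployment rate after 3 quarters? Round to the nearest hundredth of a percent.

With a fixed labor force, u_{t+1} = u_t + s·(1−u_t) − f·u_t = u_t·(1−s−f) + s.
Here 1−s−f = 0.617 and s = 0.034.
u_1 = 0.155500 × 0.617 + 0.034 = 0.129943.
u_2 = 0.129943 × 0.617 + 0.034 = 0.114175.
u_3 = 0.114175 × 0.617 + 0.034 = 0.104446.

Unemployment rate after three quarters ≈ 10.44%.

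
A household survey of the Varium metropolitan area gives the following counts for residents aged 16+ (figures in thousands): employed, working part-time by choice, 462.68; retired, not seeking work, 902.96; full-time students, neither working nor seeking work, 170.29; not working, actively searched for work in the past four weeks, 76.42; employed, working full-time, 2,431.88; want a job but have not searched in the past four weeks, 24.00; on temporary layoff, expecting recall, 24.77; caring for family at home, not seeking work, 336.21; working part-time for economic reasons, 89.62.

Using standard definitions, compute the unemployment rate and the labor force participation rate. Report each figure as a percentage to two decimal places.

Employed = 462.68 + 2,431.88 + 89.62 = 2,984.18 thousand (anyone who worked, including part-time for economic reasons, counts as employed).
Unemployed = 76.42 + 24.77 = 101.19 thousand (jobless and actively searching, or on temporary layoff).
Labor force = 2,984.18 + 101.19 = 3,085.37 thousand.
Not in labor force = 902.96 + 170.29 + 24.00 + 336.21 = 1,433.46 thousand (those not working and not actively searching are outside the labor force — including those who want a job but have given up searching).
Civilian working-age population = 3,085.37 + 1,433.46 = 4,518.83 thousand.
Unemployment rate = 101.19 / 3,085.37 = 3.28%.
Labor force participation rate = 3,085.37 / 4,518.83 = 68.28%.

Unemployment rate ≈ 3.28%; labor force participation rate ≈ 68.28%.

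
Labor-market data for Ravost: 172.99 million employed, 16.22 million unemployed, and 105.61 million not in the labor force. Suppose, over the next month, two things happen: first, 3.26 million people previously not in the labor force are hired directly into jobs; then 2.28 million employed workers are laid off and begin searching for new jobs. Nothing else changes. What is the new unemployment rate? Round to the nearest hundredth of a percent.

New unemployment rate ≈ 9.61%.

Initially, labor force = 172.99 + 16.22 = 189.21 million, so u = 16.22/189.21 = 8.57%.
After the first change, employed and labor force both rise by 3.26; unemployed unchanged → E = 176.25, U = 16.22, labor force = 192.47 million.
After the second change, employed falls and unemployed rises by 2.28; labor force unchanged → E = 173.97, U = 18.50, labor force = 192.47 million.
New unemployment rate = 18.50 / 192.47 = 9.61%.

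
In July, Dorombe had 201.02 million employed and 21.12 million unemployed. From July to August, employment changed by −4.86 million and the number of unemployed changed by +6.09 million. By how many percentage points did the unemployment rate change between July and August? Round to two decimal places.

The unemployment rate changed by +2.67 percentage points.

July: labor force = 201.02 + 21.12 = 222.14; u = 21.12/222.14 = 9.51%.
August: labor force = 196.16 + 27.21 = 223.37; u = 27.21/223.37 = 12.18%.
Change = 12.18% − 9.51% = +2.67 pp.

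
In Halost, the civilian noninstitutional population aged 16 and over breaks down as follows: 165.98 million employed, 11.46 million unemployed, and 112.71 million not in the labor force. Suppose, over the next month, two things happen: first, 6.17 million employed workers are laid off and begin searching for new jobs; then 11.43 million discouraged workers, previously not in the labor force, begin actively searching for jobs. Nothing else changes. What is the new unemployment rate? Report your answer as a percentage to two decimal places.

Initially, labor force = 165.98 + 11.46 = 177.44 million, so u = 11.46/177.44 = 6.46%.
After the first change, employed falls and unemployed rises by 6.17; labor force unchanged → E = 159.81, U = 17.63, labor force = 177.44 million.
After the second change, unemployed and labor force both rise by 11.43 → E = 159.81, U = 29.06, labor force = 188.87 million.
New unemployment rate = 29.06 / 188.87 = 15.39%.

New unemployment rate ≈ 15.39%.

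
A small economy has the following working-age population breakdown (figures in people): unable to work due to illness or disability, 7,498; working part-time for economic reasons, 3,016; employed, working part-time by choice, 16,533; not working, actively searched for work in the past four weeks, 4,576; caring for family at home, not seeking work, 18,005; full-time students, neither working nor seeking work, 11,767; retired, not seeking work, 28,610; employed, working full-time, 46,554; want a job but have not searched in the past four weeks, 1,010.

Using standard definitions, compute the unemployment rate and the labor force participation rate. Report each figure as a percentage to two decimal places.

Employed = 3,016 + 16,533 + 46,554 = 66,103 (anyone who worked, including part-time for economic reasons, counts as employed).
Unemployed = 4,576.
Labor force = 66,103 + 4,576 = 70,679.
Not in labor force = 7,498 + 18,005 + 11,767 + 28,610 + 1,010 = 66,890 (those not working and not actively searching are outside the labor force — including those who want a job but have given up searching).
Civilian working-age population = 70,679 + 66,890 = 137,569.
Unemployment rate = 4,576 / 70,679 = 6.47%.
Labor force participation rate = 70,679 / 137,569 = 51.38%.

Unemployment rate ≈ 6.47%; labor force participation rate ≈ 51.38%.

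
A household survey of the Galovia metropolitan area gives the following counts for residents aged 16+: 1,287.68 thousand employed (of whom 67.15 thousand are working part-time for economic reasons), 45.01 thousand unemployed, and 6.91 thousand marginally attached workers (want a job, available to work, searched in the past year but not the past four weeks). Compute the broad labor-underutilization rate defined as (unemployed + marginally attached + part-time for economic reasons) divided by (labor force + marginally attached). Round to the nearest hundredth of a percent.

Labor force = 1,287.68 + 45.01 = 1,332.69 thousand.
Numerator = 45.01 + 6.91 + 67.15 = 119.07 thousand.
Denominator = 1,332.69 + 6.91 = 1,339.60 thousand.
Broad rate = 119.07 / 1,339.60 = 8.89%.

Broad underutilization rate ≈ 8.89%.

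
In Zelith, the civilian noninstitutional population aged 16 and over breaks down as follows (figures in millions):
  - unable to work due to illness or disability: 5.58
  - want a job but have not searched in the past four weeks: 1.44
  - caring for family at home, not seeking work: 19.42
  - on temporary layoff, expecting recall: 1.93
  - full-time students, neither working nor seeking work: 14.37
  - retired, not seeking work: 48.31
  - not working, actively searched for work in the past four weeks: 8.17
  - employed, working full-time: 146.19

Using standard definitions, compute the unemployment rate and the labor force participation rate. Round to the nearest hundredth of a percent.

Employed = 146.19 million.
Unemployed = 1.93 + 8.17 = 10.10 million (jobless and actively searching, or on temporary layoff).
Labor force = 146.19 + 10.10 = 156.29 million.
Not in labor force = 5.58 + 1.44 + 19.42 + 14.37 + 48.31 = 89.12 million (those not working and not actively searching are outside the labor force — including those who want a job but have given up searching).
Civilian working-age population = 156.29 + 89.12 = 245.41 million.
Unemployment rate = 10.10 / 156.29 = 6.46%.
Labor force participation rate = 156.29 / 245.41 = 63.69%.

Unemployment rate ≈ 6.46%; labor force participation rate ≈ 63.69%.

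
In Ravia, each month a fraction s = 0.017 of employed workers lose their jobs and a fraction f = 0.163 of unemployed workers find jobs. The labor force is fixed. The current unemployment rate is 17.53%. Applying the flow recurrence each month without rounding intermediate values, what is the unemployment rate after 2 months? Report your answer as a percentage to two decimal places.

Unemployment rate after two months ≈ 14.88%.

With a fixed labor force, u_{t+1} = u_t + s·(1−u_t) − f·u_t = u_t·(1−s−f) + s.
Here 1−s−f = 0.820 and s = 0.017.
u_1 = 0.175300 × 0.820 + 0.017 = 0.160746.
u_2 = 0.160746 × 0.820 + 0.017 = 0.148812.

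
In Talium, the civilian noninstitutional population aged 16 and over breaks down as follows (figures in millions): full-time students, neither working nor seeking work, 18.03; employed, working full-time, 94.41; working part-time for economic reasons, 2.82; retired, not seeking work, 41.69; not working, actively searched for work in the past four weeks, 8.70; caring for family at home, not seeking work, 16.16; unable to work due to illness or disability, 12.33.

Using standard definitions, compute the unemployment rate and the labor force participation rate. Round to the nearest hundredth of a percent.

Employed = 94.41 + 2.82 = 97.23 million (anyone who worked, including part-time for economic reasons, counts as employed).
Unemployed = 8.70 million.
Labor force = 97.23 + 8.70 = 105.93 million.
Not in labor force = 18.03 + 41.69 + 16.16 + 12.33 = 88.21 million (those not working and not actively searching are outside the labor force).
Civilian working-age population = 105.93 + 88.21 = 194.14 million.
Unemployment rate = 8.70 / 105.93 = 8.21%.
Labor force participation rate = 105.93 / 194.14 = 54.56%.

Unemployment rate ≈ 8.21%; labor force participation rate ≈ 54.56%.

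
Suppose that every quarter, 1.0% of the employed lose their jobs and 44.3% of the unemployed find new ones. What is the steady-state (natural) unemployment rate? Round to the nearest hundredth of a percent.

Steady-state unemployment rate ≈ 2.21%.

At steady state the flows balance: s·E = f·U, so U/(E+U) = s/(s+f).
u* = 1.0 / (1.0 + 44.3) = 1.0 / 45.30 = 2.21%.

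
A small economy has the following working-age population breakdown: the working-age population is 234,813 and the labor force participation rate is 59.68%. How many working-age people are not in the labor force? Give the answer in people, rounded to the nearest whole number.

About 94,677 are not in the labor force.

Share not in the labor force = 1 − 0.5968 = 0.4032.
Not in labor force = 0.4032 × 234,813 ≈ 94,677.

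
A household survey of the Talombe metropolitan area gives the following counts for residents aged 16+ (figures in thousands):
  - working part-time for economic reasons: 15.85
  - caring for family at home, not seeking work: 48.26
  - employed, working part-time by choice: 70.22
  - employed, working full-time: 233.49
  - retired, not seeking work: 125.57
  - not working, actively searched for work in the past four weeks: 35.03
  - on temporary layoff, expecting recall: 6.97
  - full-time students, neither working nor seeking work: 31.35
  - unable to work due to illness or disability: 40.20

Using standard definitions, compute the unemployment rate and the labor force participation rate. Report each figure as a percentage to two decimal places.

Employed = 15.85 + 70.22 + 233.49 = 319.56 thousand (anyone who worked, including part-time for economic reasons, counts as employed).
Unemployed = 35.03 + 6.97 = 42.00 thousand (jobless and actively searching, or on temporary layoff).
Labor force = 319.56 + 42.00 = 361.56 thousand.
Not in labor force = 48.26 + 125.57 + 31.35 + 40.20 = 245.38 thousand (those not working and not actively searching are outside the labor force).
Civilian working-age population = 361.56 + 245.38 = 606.94 thousand.
Unemployment rate = 42.00 / 361.56 = 11.62%.
Labor force participation rate = 361.56 / 606.94 = 59.57%.

Unemployment rate ≈ 11.62%; labor force participation rate ≈ 59.57%.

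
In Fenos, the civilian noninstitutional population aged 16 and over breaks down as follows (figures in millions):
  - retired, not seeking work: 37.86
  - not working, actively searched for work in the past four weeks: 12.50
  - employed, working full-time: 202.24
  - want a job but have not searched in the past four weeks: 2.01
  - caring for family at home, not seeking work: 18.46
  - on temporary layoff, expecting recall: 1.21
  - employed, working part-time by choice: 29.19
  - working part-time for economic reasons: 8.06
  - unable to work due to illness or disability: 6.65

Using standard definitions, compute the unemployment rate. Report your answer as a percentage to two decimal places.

Unemployment rate ≈ 5.41%.

Employed = 202.24 + 29.19 + 8.06 = 239.49 million (anyone who worked, including part-time for economic reasons, counts as employed).
Unemployed = 12.50 + 1.21 = 13.71 million (jobless and actively searching, or on temporary layoff).
Labor force = 239.49 + 13.71 = 253.20 million.
Unemployment rate = 13.71 / 253.20 = 5.41%.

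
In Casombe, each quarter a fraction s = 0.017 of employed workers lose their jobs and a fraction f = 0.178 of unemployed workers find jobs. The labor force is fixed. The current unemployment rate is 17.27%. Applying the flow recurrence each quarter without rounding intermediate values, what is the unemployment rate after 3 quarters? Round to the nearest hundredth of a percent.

With a fixed labor force, u_{t+1} = u_t + s·(1−u_t) − f·u_t = u_t·(1−s−f) + s.
Here 1−s−f = 0.805 and s = 0.017.
u_1 = 0.172700 × 0.805 + 0.017 = 0.156023.
u_2 = 0.156023 × 0.805 + 0.017 = 0.142599.
u_3 = 0.142599 × 0.805 + 0.017 = 0.131792.

Unemployment rate after three quarters ≈ 13.18%.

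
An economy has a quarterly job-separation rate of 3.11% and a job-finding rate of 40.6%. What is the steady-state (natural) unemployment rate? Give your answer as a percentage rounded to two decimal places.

At steady state the flows balance: s·E = f·U, so U/(E+U) = s/(s+f).
u* = 3.11 / (3.11 + 40.6) = 3.11 / 43.71 = 7.12%.

Steady-state unemployment rate ≈ 7.12%.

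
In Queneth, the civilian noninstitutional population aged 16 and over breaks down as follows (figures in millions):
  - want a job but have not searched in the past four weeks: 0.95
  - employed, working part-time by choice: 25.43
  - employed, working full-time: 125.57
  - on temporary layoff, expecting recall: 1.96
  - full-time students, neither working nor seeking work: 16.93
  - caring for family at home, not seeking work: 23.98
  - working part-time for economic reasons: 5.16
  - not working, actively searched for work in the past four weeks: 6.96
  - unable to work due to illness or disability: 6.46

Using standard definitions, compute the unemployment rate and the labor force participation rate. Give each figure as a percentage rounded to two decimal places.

Employed = 25.43 + 125.57 + 5.16 = 156.16 million (anyone who worked, including part-time for economic reasons, counts as employed).
Unemployed = 1.96 + 6.96 = 8.92 million (jobless and actively searching, or on temporary layoff).
Labor force = 156.16 + 8.92 = 165.08 million.
Not in labor force = 0.95 + 16.93 + 23.98 + 6.46 = 48.32 million (those not working and not actively searching are outside the labor force — including those who want a job but have given up searching).
Civilian working-age population = 165.08 + 48.32 = 213.40 million.
Unemployment rate = 8.92 / 165.08 = 5.40%.
Labor force participation rate = 165.08 / 213.40 = 77.36%.

Unemployment rate ≈ 5.40%; labor force participation rate ≈ 77.36%.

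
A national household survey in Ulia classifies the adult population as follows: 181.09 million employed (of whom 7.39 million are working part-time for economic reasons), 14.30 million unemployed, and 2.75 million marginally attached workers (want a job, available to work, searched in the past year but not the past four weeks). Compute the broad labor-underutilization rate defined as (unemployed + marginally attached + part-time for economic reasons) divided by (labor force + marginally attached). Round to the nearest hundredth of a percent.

Labor force = 181.09 + 14.30 = 195.39 million.
Numerator = 14.30 + 2.75 + 7.39 = 24.44 million.
Denominator = 195.39 + 2.75 = 198.14 million.
Broad rate = 24.44 / 198.14 = 12.33%.

Broad underutilization rate ≈ 12.33%.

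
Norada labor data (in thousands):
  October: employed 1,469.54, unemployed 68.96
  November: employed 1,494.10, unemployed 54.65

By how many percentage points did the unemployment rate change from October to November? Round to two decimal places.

October: labor force = 1,469.54 + 68.96 = 1,538.50; u = 68.96/1,538.50 = 4.48%.
November: labor force = 1,494.10 + 54.65 = 1,548.75; u = 54.65/1,548.75 = 3.53%.
Change = 3.53% − 4.48% = −0.95 pp.

The unemployment rate changed by −0.95 percentage points.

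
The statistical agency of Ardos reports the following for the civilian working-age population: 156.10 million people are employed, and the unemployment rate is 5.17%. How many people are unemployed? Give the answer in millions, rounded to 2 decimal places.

Let U be the number unemployed. The labor force is E + U, and U/(E+U) = 0.0517.
So U = 0.0517 × 156.10 / (1 − 0.0517) = 8.0704 / 0.9483 ≈ 8.51 million.

About 8.51 million are unemployed.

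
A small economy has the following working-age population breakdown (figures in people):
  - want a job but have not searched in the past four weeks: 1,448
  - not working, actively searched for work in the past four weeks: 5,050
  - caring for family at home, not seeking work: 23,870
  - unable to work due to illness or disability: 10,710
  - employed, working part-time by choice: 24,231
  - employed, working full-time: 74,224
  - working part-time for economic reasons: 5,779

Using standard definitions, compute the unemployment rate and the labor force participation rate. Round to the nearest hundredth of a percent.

Unemployment rate ≈ 4.62%; labor force participation rate ≈ 75.21%.

Employed = 24,231 + 74,224 + 5,779 = 104,234 (anyone who worked, including part-time for economic reasons, counts as employed).
Unemployed = 5,050.
Labor force = 104,234 + 5,050 = 109,284.
Not in labor force = 1,448 + 23,870 + 10,710 = 36,028 (those not working and not actively searching are outside the labor force — including those who want a job but have given up searching).
Civilian working-age population = 109,284 + 36,028 = 145,312.
Unemployment rate = 5,050 / 109,284 = 4.62%.
Labor force participation rate = 109,284 / 145,312 = 75.21%.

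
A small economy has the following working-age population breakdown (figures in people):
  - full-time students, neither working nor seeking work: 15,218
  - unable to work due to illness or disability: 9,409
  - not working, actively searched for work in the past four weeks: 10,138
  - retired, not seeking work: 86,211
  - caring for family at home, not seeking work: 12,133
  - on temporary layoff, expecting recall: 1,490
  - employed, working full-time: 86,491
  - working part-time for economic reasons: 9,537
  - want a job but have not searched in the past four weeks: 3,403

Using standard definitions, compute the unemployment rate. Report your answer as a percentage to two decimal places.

Employed = 86,491 + 9,537 = 96,028 (anyone who worked, including part-time for economic reasons, counts as employed).
Unemployed = 10,138 + 1,490 = 11,628 (jobless and actively searching, or on temporary layoff).
Labor force = 96,028 + 11,628 = 107,656.
Unemployment rate = 11,628 / 107,656 = 10.80%.

Unemployment rate ≈ 10.80%.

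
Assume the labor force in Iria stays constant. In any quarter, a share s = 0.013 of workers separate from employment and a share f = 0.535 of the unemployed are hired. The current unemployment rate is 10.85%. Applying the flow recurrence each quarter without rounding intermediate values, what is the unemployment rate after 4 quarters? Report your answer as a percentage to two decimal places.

With a fixed labor force, u_{t+1} = u_t + s·(1−u_t) − f·u_t = u_t·(1−s−f) + s.
Here 1−s−f = 0.452 and s = 0.013.
u_1 = 0.108500 × 0.452 + 0.013 = 0.062042.
u_2 = 0.062042 × 0.452 + 0.013 = 0.041043.
u_3 = 0.041043 × 0.452 + 0.013 = 0.031551.
u_4 = 0.031551 × 0.452 + 0.013 = 0.027261.

Unemployment rate after four quarters ≈ 2.73%.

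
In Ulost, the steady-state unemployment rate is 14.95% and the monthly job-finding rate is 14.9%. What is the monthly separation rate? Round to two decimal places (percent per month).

From u* = s/(s+f): s = u·f/(1−u).
s = 0.1495 × 14.9 / (1 − 0.1495) = 2.2275 / 0.8505 ≈ 2.62% per month.

Separation rate ≈ 2.62% per month.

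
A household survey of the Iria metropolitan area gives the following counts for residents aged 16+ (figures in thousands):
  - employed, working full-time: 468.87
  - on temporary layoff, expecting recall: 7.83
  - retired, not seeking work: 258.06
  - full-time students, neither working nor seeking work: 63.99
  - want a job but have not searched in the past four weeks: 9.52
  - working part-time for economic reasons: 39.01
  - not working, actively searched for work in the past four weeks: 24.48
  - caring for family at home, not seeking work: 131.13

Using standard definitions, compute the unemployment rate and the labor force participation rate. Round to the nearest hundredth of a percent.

Employed = 468.87 + 39.01 = 507.88 thousand (anyone who worked, including part-time for economic reasons, counts as employed).
Unemployed = 7.83 + 24.48 = 32.31 thousand (jobless and actively searching, or on temporary layoff).
Labor force = 507.88 + 32.31 = 540.19 thousand.
Not in labor force = 258.06 + 63.99 + 9.52 + 131.13 = 462.70 thousand (those not working and not actively searching are outside the labor force — including those who want a job but have given up searching).
Civilian working-age population = 540.19 + 462.70 = 1,002.89 thousand.
Unemployment rate = 32.31 / 540.19 = 5.98%.
Labor force participation rate = 540.19 / 1,002.89 = 53.86%.

Unemployment rate ≈ 5.98%; labor force participation rate ≈ 53.86%.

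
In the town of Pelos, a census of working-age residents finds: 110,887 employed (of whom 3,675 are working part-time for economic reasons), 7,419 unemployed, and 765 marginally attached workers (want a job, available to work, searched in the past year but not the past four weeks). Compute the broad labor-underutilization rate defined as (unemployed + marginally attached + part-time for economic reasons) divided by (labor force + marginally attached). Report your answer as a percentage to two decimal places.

Broad underutilization rate ≈ 9.96%.

Labor force = 110,887 + 7,419 = 118,306.
Numerator = 7,419 + 765 + 3,675 = 11,859.
Denominator = 118,306 + 765 = 119,071.
Broad rate = 11,859 / 119,071 = 9.96%.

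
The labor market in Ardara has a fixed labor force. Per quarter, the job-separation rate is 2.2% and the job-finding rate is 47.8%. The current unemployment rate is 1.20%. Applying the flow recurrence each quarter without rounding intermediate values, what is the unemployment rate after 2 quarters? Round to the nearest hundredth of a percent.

With a fixed labor force, u_{t+1} = u_t + s·(1−u_t) − f·u_t = u_t·(1−s−f) + s.
Here 1−s−f = 0.500 and s = 0.022.
u_1 = 0.012000 × 0.500 + 0.022 = 0.028000.
u_2 = 0.028000 × 0.500 + 0.022 = 0.036000.

Unemployment rate after two quarters ≈ 3.60%.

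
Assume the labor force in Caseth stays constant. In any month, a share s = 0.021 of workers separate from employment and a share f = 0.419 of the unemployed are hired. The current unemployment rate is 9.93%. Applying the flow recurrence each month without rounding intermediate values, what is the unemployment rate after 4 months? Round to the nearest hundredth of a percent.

With a fixed labor force, u_{t+1} = u_t + s·(1−u_t) − f·u_t = u_t·(1−s−f) + s.
Here 1−s−f = 0.560 and s = 0.021.
u_1 = 0.099300 × 0.560 + 0.021 = 0.076608.
u_2 = 0.076608 × 0.560 + 0.021 = 0.063900.
u_3 = 0.063900 × 0.560 + 0.021 = 0.056784.
u_4 = 0.056784 × 0.560 + 0.021 = 0.052799.

Unemployment rate after four months ≈ 5.28%.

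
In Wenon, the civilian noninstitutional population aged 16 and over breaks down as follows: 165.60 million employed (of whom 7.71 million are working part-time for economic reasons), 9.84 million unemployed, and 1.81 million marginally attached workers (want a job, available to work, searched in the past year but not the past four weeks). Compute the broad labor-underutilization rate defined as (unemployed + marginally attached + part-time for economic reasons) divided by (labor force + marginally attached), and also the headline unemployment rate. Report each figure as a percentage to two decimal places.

Broad underutilization rate ≈ 10.92%; headline unemployment rate ≈ 5.61%.

Labor force = 165.60 + 9.84 = 175.44 million.
Numerator = 9.84 + 1.81 + 7.71 = 19.36 million.
Denominator = 175.44 + 1.81 = 177.25 million.
Broad rate = 19.36 / 177.25 = 10.92%.
Headline unemployment rate = 9.84 / 175.44 = 5.61%.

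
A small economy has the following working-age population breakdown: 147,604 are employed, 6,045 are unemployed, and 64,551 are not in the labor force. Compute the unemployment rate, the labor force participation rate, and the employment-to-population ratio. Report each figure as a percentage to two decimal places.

Labor force = employed + unemployed = 147,604 + 6,045 = 153,649.
Working-age population = 153,649 + 64,551 = 218,200.
Unemployment rate = 6,045 / 153,649 = 3.93%.
Labor force participation rate = 153,649 / 218,200 = 70.42%.
Employment-population ratio = 147,604 / 218,200 = 67.65%.

Unemployment rate ≈ 3.93%; labor force participation rate ≈ 70.42%; employment-population ratio ≈ 67.65%.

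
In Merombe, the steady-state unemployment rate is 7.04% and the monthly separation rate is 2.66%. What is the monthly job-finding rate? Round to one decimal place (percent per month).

Job-finding rate ≈ 35.1% per month.

From u* = s/(s+f): f = s·(1−u)/u.
f = 2.66 × (1 − 0.0704) / 0.0704 = 2.4727 / 0.0704 ≈ 35.1% per month.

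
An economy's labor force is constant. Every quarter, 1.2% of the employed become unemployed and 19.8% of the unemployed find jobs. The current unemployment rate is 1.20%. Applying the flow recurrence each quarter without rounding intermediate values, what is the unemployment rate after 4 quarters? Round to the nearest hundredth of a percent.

Unemployment rate after four quarters ≈ 3.96%.

With a fixed labor force, u_{t+1} = u_t + s·(1−u_t) − f·u_t = u_t·(1−s−f) + s.
Here 1−s−f = 0.790 and s = 0.012.
u_1 = 0.012000 × 0.790 + 0.012 = 0.021480.
u_2 = 0.021480 × 0.790 + 0.012 = 0.028969.
u_3 = 0.028969 × 0.790 + 0.012 = 0.034886.
u_4 = 0.034886 × 0.790 + 0.012 = 0.039560.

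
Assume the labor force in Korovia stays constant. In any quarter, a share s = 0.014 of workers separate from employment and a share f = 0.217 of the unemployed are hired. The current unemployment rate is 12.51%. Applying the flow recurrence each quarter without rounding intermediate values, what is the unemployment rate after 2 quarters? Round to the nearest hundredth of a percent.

Unemployment rate after two quarters ≈ 9.87%.

With a fixed labor force, u_{t+1} = u_t + s·(1−u_t) − f·u_t = u_t·(1−s−f) + s.
Here 1−s−f = 0.769 and s = 0.014.
u_1 = 0.125100 × 0.769 + 0.014 = 0.110202.
u_2 = 0.110202 × 0.769 + 0.014 = 0.098745.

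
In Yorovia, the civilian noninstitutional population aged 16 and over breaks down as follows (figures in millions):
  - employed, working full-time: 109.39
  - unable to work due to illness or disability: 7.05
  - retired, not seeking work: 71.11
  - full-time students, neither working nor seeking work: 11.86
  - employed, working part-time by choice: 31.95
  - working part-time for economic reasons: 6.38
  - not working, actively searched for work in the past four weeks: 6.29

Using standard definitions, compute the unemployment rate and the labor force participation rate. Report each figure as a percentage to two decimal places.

Unemployment rate ≈ 4.08%; labor force participation rate ≈ 63.11%.

Employed = 109.39 + 31.95 + 6.38 = 147.72 million (anyone who worked, including part-time for economic reasons, counts as employed).
Unemployed = 6.29 million.
Labor force = 147.72 + 6.29 = 154.01 million.
Not in labor force = 7.05 + 71.11 + 11.86 = 90.02 million (those not working and not actively searching are outside the labor force).
Civilian working-age population = 154.01 + 90.02 = 244.03 million.
Unemployment rate = 6.29 / 154.01 = 4.08%.
Labor force participation rate = 154.01 / 244.03 = 63.11%.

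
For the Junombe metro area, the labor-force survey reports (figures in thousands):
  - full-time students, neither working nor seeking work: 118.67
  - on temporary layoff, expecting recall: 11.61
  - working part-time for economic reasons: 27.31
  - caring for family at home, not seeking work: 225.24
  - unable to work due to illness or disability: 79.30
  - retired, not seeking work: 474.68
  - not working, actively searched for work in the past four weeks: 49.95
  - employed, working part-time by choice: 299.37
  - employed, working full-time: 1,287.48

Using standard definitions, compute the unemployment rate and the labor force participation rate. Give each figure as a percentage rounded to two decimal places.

Unemployment rate ≈ 3.67%; labor force participation rate ≈ 65.11%.

Employed = 27.31 + 299.37 + 1,287.48 = 1,614.16 thousand (anyone who worked, including part-time for economic reasons, counts as employed).
Unemployed = 11.61 + 49.95 = 61.56 thousand (jobless and actively searching, or on temporary layoff).
Labor force = 1,614.16 + 61.56 = 1,675.72 thousand.
Not in labor force = 118.67 + 225.24 + 79.30 + 474.68 = 897.89 thousand (those not working and not actively searching are outside the labor force).
Civilian working-age population = 1,675.72 + 897.89 = 2,573.61 thousand.
Unemployment rate = 61.56 / 1,675.72 = 3.67%.
Labor force participation rate = 1,675.72 / 2,573.61 = 65.11%.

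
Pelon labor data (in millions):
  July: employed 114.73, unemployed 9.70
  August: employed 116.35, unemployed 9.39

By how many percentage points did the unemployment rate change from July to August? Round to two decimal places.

July: labor force = 114.73 + 9.70 = 124.43; u = 9.70/124.43 = 7.80%.
August: labor force = 116.35 + 9.39 = 125.74; u = 9.39/125.74 = 7.47%.
Change = 7.47% − 7.80% = −0.33 pp.

The unemployment rate changed by −0.33 percentage points.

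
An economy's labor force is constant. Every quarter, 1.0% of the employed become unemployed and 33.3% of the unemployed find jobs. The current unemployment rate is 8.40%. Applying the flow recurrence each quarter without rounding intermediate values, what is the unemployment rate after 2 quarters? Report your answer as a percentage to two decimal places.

With a fixed labor force, u_{t+1} = u_t + s·(1−u_t) − f·u_t = u_t·(1−s−f) + s.
Here 1−s−f = 0.657 and s = 0.010.
u_1 = 0.084000 × 0.657 + 0.010 = 0.065188.
u_2 = 0.065188 × 0.657 + 0.010 = 0.052829.

Unemployment rate after two quarters ≈ 5.28%.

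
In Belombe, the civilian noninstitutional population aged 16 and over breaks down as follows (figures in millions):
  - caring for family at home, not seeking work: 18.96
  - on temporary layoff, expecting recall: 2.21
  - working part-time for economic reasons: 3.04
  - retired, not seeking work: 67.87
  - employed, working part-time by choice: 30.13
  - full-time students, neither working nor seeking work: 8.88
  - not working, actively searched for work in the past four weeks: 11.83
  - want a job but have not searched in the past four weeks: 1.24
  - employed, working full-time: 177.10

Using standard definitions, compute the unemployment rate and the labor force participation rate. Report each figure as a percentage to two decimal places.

Employed = 3.04 + 30.13 + 177.10 = 210.27 million (anyone who worked, including part-time for economic reasons, counts as employed).
Unemployed = 2.21 + 11.83 = 14.04 million (jobless and actively searching, or on temporary layoff).
Labor force = 210.27 + 14.04 = 224.31 million.
Not in labor force = 18.96 + 67.87 + 8.88 + 1.24 = 96.95 million (those not working and not actively searching are outside the labor force — including those who want a job but have given up searching).
Civilian working-age population = 224.31 + 96.95 = 321.26 million.
Unemployment rate = 14.04 / 224.31 = 6.26%.
Labor force participation rate = 224.31 / 321.26 = 69.82%.

Unemployment rate ≈ 6.26%; labor force participation rate ≈ 69.82%.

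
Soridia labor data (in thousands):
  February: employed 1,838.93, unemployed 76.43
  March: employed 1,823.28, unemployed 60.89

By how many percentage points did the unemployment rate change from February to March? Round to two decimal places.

February: labor force = 1,838.93 + 76.43 = 1,915.36; u = 76.43/1,915.36 = 3.99%.
March: labor force = 1,823.28 + 60.89 = 1,884.17; u = 60.89/1,884.17 = 3.23%.
Change = 3.23% − 3.99% = −0.76 pp.

The unemployment rate changed by −0.76 percentage points.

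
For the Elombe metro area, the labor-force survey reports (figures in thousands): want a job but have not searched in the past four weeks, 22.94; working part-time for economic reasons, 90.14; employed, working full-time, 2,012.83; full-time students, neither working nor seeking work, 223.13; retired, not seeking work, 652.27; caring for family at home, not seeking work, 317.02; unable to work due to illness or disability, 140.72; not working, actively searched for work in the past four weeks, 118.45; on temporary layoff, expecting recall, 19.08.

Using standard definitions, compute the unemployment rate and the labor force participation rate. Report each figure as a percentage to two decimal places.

Unemployment rate ≈ 6.14%; labor force participation rate ≈ 62.30%.

Employed = 90.14 + 2,012.83 = 2,102.97 thousand (anyone who worked, including part-time for economic reasons, counts as employed).
Unemployed = 118.45 + 19.08 = 137.53 thousand (jobless and actively searching, or on temporary layoff).
Labor force = 2,102.97 + 137.53 = 2,240.50 thousand.
Not in labor force = 22.94 + 223.13 + 652.27 + 317.02 + 140.72 = 1,356.08 thousand (those not working and not actively searching are outside the labor force — including those who want a job but have given up searching).
Civilian working-age population = 2,240.50 + 1,356.08 = 3,596.58 thousand.
Unemployment rate = 137.53 / 2,240.50 = 6.14%.
Labor force participation rate = 2,240.50 / 3,596.58 = 62.30%.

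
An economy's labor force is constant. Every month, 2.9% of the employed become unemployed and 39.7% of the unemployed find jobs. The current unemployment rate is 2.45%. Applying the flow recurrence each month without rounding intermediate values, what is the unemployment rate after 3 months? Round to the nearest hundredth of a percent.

Unemployment rate after three months ≈ 5.98%.

With a fixed labor force, u_{t+1} = u_t + s·(1−u_t) − f·u_t = u_t·(1−s−f) + s.
Here 1−s−f = 0.574 and s = 0.029.
u_1 = 0.024500 × 0.574 + 0.029 = 0.043063.
u_2 = 0.043063 × 0.574 + 0.029 = 0.053718.
u_3 = 0.053718 × 0.574 + 0.029 = 0.059834.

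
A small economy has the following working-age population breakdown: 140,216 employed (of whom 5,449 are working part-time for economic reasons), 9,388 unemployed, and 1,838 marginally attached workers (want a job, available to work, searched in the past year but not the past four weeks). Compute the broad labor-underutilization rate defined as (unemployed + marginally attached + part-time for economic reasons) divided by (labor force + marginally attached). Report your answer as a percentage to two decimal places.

Labor force = 140,216 + 9,388 = 149,604.
Numerator = 9,388 + 1,838 + 5,449 = 16,675.
Denominator = 149,604 + 1,838 = 151,442.
Broad rate = 16,675 / 151,442 = 11.01%.

Broad underutilization rate ≈ 11.01%.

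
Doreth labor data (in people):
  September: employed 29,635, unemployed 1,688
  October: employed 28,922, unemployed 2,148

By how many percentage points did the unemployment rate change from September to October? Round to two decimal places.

The unemployment rate changed by +1.52 percentage points.

September: labor force = 29,635 + 1,688 = 31,323; u = 1,688/31,323 = 5.39%.
October: labor force = 28,922 + 2,148 = 31,070; u = 2,148/31,070 = 6.91%.
Change = 6.91% − 5.39% = +1.52 pp.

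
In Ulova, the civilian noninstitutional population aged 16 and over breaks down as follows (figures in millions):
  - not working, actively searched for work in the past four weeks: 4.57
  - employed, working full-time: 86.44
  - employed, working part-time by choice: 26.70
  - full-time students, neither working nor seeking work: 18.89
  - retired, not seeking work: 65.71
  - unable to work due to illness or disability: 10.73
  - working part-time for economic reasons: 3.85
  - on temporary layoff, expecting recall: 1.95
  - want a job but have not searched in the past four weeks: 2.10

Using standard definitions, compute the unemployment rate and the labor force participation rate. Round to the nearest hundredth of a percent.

Unemployment rate ≈ 5.28%; labor force participation rate ≈ 55.90%.

Employed = 86.44 + 26.70 + 3.85 = 116.99 million (anyone who worked, including part-time for economic reasons, counts as employed).
Unemployed = 4.57 + 1.95 = 6.52 million (jobless and actively searching, or on temporary layoff).
Labor force = 116.99 + 6.52 = 123.51 million.
Not in labor force = 18.89 + 65.71 + 10.73 + 2.10 = 97.43 million (those not working and not actively searching are outside the labor force — including those who want a job but have given up searching).
Civilian working-age population = 123.51 + 97.43 = 220.94 million.
Unemployment rate = 6.52 / 123.51 = 5.28%.
Labor force participation rate = 123.51 / 220.94 = 55.90%.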